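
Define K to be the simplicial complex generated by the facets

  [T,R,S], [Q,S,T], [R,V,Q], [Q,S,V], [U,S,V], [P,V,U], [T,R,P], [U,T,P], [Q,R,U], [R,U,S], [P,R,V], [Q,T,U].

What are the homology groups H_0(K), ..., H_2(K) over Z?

H_0 = Z,  H_1 = Z/2,  H_2 = 0.

Order the vertices as P < Q < R < S < T < U < V. Listing each simplex with vertices in this order, K has dimension 2 with simplices:

  0-simplices (7): P, Q, R, S, T, U, V
  1-simplices (18): PR, PT, PU, PV, QR, QS, QT, QU, QV, RS, RT, RU, RV, ST, SU, SV, TU, UV
  2-simplices (12): PRT, PRV, PTU, PUV, QRU, QRV, QST, QSV, QTU, RST, RSU, SUV

giving chain groups C_0 ≅ Z^7, C_1 ≅ Z^18, C_2 ≅ Z^12.

Boundary ∂_1: C_1 → C_0 maps an edge to its endpoints' difference, ∂[p,q] = q − p. For instance
  ∂RT = T − R.
The 7×18 boundary matrix has rank 6 and Smith normal form diag(1,1,1,1,1,1).

Boundary ∂_2: C_2 → C_1 sends each 2-simplex [p,q,r] to [q,r] − [p,r] + [p,q]. For instance
  ∂RST = ST − RT + RS,
  ∂PTU = TU − PU + PT.
The resulting 18×12 matrix has rank 12, and its Smith normal form has invariant factors (1,1,1,1,1,1,1,1,1,1,1,2).

From H_k ≅ ker(∂_k) / im(∂_{k+1}) we obtain:

  H_0: rank C_0 − rank ∂_1 = 7 − 6 = 1, and the invariant factors of ∂_1 are all 1, so H_0 = Z.
  H_1: rank ker ∂_1 − rank ∂_2 = (18 − 6) − 12 = 0, and ∂_2 has invariant factor 2 > 1, so H_1 = Z/2.
  H_2: rank ker ∂_2 − rank ∂_3 = (12 − 12) − 0 = 0, and there is no ∂_3, so H_2 = 0.

(K is a triangulation of the real projective plane RP^2.)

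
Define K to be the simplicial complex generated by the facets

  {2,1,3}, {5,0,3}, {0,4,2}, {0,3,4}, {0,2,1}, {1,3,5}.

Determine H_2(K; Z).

K has 6 vertices, 12 edges, 6 triangles.
rank ∂_2 = 6, rank ∂_3 = 0 ⇒ b_2 = 6 − 6 − 0 = 0. So H_2 ≅ 0.

H_2 = 0.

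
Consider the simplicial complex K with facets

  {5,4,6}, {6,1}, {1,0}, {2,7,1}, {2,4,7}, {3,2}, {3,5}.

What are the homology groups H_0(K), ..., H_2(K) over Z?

We work with the vertex ordering 0 < 1 < 2 < 3 < 4 < 5 < 6 < 7. The simplices of K, each written with vertices in increasing order, are:

  0-simplices (8): [0], [1], [2], [3], [4], [5], [6], [7]
  1-simplices (12): [0,1], [1,2], [1,6], [1,7], [2,3], [2,4], [2,7], [3,5], [4,5], [4,6], [4,7], [5,6]
  2-simplices (3): [1,2,7], [2,4,7], [4,5,6]

so the chain groups are C_0 ≅ Z^8, C_1 ≅ Z^12, C_2 ≅ Z^3.

The boundary map ∂_1: C_1 → C_0 maps an edge to its endpoints' difference, ∂[p,q] = q − p.
The resulting 8×12 matrix has rank 7, and its Smith normal form has invariant factors (1,1,1,1,1,1,1).

Boundary ∂_2: C_2 → C_1 sends each 2-simplex [p,q,r] to [q,r] − [p,r] + [p,q]. For instance
  ∂[4,5,6] = [5,6] − [4,6] + [4,5],
  ∂[2,4,7] = [4,7] − [2,7] + [2,4].
The resulting 12×3 matrix has rank 3, and its Smith normal form has invariant factors (1,1,1).

From H_k ≅ ker(∂_k) / im(∂_{k+1}) we obtain:

  H_0: rank C_0 − rank ∂_1 = 8 − 7 = 1, and the invariant factors of ∂_1 are all 1, so H_0 = Z.
  H_1: rank ker ∂_1 − rank ∂_2 = (12 − 7) − 3 = 2, and the invariant factors of ∂_2 are all 1, so H_1 = Z^2.
  H_2: rank ker ∂_2 − rank ∂_3 = (3 − 3) − 0 = 0, and there is no ∂_3, so H_2 = 0.

As a check, the Euler characteristic is 8 − 12 + 3 = -1, which agrees with 1 − 2 + 0 = -1.

H_0 = Z,  H_1 = Z^2,  H_2 = 0.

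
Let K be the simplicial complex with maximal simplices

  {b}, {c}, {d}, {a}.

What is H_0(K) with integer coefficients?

We work with the vertex ordering a < b < c < d. The simplices of K, each written with vertices in increasing order, are:

  0-simplices (4): a, b, c, d

Hence C_0 ≅ Z^4.

Reading off H_k = ker ∂_k / im ∂_{k+1}:

  H_0: rank C_0 − rank ∂_1 = 4 − 0 = 4, and there is no ∂_1, so H_0 = Z^4.

H_0 = Z^4.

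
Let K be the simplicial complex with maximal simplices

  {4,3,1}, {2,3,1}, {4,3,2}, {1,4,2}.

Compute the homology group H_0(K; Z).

K has 4 vertices, 6 edges, 4 triangles.
rank ∂_0 = 0, rank ∂_1 = 3 ⇒ b_0 = 4 − 0 − 3 = 1; all invariant factors of ∂_1 are 1 so no torsion. So H_0 ≅ Z.

H_0 ≅ Z.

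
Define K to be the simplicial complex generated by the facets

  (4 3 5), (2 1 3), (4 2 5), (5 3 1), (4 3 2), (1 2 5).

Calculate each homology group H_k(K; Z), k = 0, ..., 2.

K has 5 vertices, 9 edges, 6 triangles.
rank ∂_0 = 0, rank ∂_1 = 4 ⇒ b_0 = 5 − 0 − 4 = 1; all invariant factors of ∂_1 are 1 so no torsion. So H_0 ≅ Z.
rank ∂_1 = 4, rank ∂_2 = 5 ⇒ b_1 = 9 − 4 − 5 = 0; all invariant factors of ∂_2 are 1 so no torsion. So H_1 ≅ 0.
rank ∂_2 = 5, rank ∂_3 = 0 ⇒ b_2 = 6 − 5 − 0 = 1. So H_2 ≅ Z.

H_0 ≅ Z,  H_1 = 0,  H_2 ≅ Z.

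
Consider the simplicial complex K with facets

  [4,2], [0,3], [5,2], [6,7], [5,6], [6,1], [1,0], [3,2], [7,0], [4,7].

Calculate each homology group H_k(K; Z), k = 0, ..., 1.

We work with the vertex ordering 0 < 1 < 2 < 3 < 4 < 5 < 6 < 7. The simplices of K, each written with vertices in increasing order, are:

  0-simplices (8): [0], [1], [2], [3], [4], [5], [6], [7]
  1-simplices (10): [0,1], [0,3], [0,7], [1,6], [2,3], [2,4], [2,5], [4,7], [5,6], [6,7]

Hence C_0 ≅ Z^8, C_1 ≅ Z^10.

∂_1: C_1 → C_0 maps an edge to its endpoints' difference, ∂[p,q] = q − p.
This gives a 8×10 integer matrix of rank 7; reducing to Smith normal form yields diagonal entries (1,1,1,1,1,1,1).

Reading off H_k = ker ∂_k / im ∂_{k+1}:

  H_0: rank C_0 − rank ∂_1 = 8 − 7 = 1, and the invariant factors of ∂_1 are all 1, so H_0 = Z.
  H_1: rank ker ∂_1 − rank ∂_2 = (10 − 7) − 0 = 3, and there is no ∂_2, so H_1 = Z^3.

H_0 ≅ Z,  H_1 ≅ Z^3.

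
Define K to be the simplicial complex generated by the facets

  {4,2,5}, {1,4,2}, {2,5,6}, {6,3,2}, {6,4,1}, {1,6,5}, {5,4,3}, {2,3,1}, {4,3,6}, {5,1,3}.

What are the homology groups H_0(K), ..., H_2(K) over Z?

K has 6 vertices, 15 edges, 10 triangles.
rank ∂_0 = 0, rank ∂_1 = 5 ⇒ b_0 = 6 − 0 − 5 = 1; all invariant factors of ∂_1 are 1 so no torsion. So H_0 = Z.
rank ∂_1 = 5, rank ∂_2 = 10 ⇒ b_1 = 15 − 5 − 10 = 0; ∂_2 has invariant factor(s) [2] giving torsion. So H_1 = Z/2.
rank ∂_2 = 10, rank ∂_3 = 0 ⇒ b_2 = 10 − 10 − 0 = 0. So H_2 = 0.

H_0 = Z,  H_1 = Z/2,  H_2 = 0.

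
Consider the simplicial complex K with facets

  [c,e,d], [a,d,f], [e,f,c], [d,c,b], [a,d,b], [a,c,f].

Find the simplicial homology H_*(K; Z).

We work with the vertex ordering a < b < c < d < e < f. The simplices of K, each written with vertices in increasing order, are:

  0-simplices (6): a, b, c, d, e, f
  1-simplices (12): ab, ac, ad, af, bc, bd, cd, ce, cf, de, df, ef
  2-simplices (6): abd, acf, adf, bcd, cde, cef

giving chain groups C_0 ≅ Z^6, C_1 ≅ Z^12, C_2 ≅ Z^6.

Boundary ∂_1: C_1 → C_0 is given by ∂[p,q] = [q] − [p]. For instance
  ∂cf = f − c.
The resulting 6×12 matrix has rank 5, and its Smith normal form has invariant factors (1,1,1,1,1).

Boundary ∂_2: C_2 → C_1 acts by ∂[p,q,r] = [q,r] − [p,r] + [p,q]. For instance
  ∂acf = cf − af + ac,
  ∂cef = ef − cf + ce.
The resulting 12×6 matrix has rank 6, and its Smith normal form has invariant factors (1,1,1,1,1,1).

From H_k ≅ ker(∂_k) / im(∂_{k+1}) we obtain:

  H_0: rank C_0 − rank ∂_1 = 6 − 5 = 1, and the invariant factors of ∂_1 are all 1, so H_0 ≅ Z.
  H_1: rank ker ∂_1 − rank ∂_2 = (12 − 5) − 6 = 1, and the invariant factors of ∂_2 are all 1, so H_1 ≅ Z.
  H_2: rank ker ∂_2 − rank ∂_3 = (6 − 6) − 0 = 0, and there is no ∂_3, so H_2 ≅ 0.

H_0 = Z,  H_1 = Z,  H_2 = 0.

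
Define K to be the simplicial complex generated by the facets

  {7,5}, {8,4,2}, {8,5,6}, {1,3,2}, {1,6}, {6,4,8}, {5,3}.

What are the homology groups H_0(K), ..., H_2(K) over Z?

Take the total order 1 < 2 < 3 < 4 < 5 < 6 < 7 < 8 on the vertex set. Then K (dimension 2) consists of the simplices:

  0-simplices (8): [1], [2], [3], [4], [5], [6], [7], [8]
  1-simplices (13): [1,2], [1,3], [1,6], [2,3], [2,4], [2,8], [3,5], [4,6], [4,8], [5,6], [5,7], [5,8], [6,8]
  2-simplices (4): [1,2,3], [2,4,8], [4,6,8], [5,6,8]

Hence C_0 ≅ Z^8, C_1 ≅ Z^13, C_2 ≅ Z^4.

∂_1: C_1 → C_0 is given by ∂[p,q] = [q] − [p]. For instance
  ∂[1,3] = [3] − [1].
As a 8×13 matrix over Z this has rank 7, with invariant factors (1,1,1,1,1,1,1).

The boundary map ∂_2: C_2 → C_1 sends each 2-simplex [p,q,r] to [q,r] − [p,r] + [p,q]. For instance
  ∂[1,2,3] = [2,3] − [1,3] + [1,2],
  ∂[4,6,8] = [6,8] − [4,8] + [4,6].
The 13×4 boundary matrix has rank 4 and Smith normal form diag(1,1,1,1).

Reading off H_k = ker ∂_k / im ∂_{k+1}:

  H_0: rank C_0 − rank ∂_1 = 8 − 7 = 1, and the invariant factors of ∂_1 are all 1, so H_0 = Z.
  H_1: rank ker ∂_1 − rank ∂_2 = (13 − 7) − 4 = 2, and the invariant factors of ∂_2 are all 1, so H_1 = Z^2.
  H_2: rank ker ∂_2 − rank ∂_3 = (4 − 4) − 0 = 0, and there is no ∂_3, so H_2 = 0.

As a check, the Euler characteristic is 8 − 13 + 4 = -1, which agrees with 1 − 2 + 0 = -1.

H_0 ≅ Z,  H_1 ≅ Z^2,  H_2 = 0.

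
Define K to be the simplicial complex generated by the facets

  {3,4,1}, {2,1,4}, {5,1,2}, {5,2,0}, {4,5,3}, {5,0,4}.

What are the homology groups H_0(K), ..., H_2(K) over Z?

H_0 = Z,  H_1 = Z,  H_2 = 0.

Fix the vertex order 0 < 1 < 2 < 3 < 4 < 5 and write every simplex with vertices in increasing order. Then dim K = 2 and the simplices of K are:

  0-simplices (6): [0], [1], [2], [3], [4], [5]
  1-simplices (12): [0,2], [0,4], [0,5], [1,2], [1,3], [1,4], [1,5], [2,4], [2,5], [3,4], [3,5], [4,5]
  2-simplices (6): [0,2,5], [0,4,5], [1,2,4], [1,2,5], [1,3,4], [3,4,5]

so the chain groups are C_0 ≅ Z^6, C_1 ≅ Z^12, C_2 ≅ Z^6.

Boundary ∂_1: C_1 → C_0 sends each edge [p,q] (with p < q) to q − p. For instance
  ∂[2,5] = [5] − [2].
This gives a 6×12 integer matrix of rank 5; reducing to Smith normal form yields diagonal entries (1,1,1,1,1).

Boundary ∂_2: C_2 → C_1 acts by ∂[p,q,r] = [q,r] − [p,r] + [p,q]. For instance
  ∂[3,4,5] = [4,5] − [3,5] + [3,4],
  ∂[1,3,4] = [3,4] − [1,4] + [1,3].
This gives a 12×6 integer matrix of rank 6; reducing to Smith normal form yields diagonal entries (1,1,1,1,1,1).

Computing H_k = (kernel of ∂_k) / (image of ∂_{k+1}):

  H_0: rank C_0 − rank ∂_1 = 6 − 5 = 1, and the invariant factors of ∂_1 are all 1, so H_0 ≅ Z.
  H_1: rank ker ∂_1 − rank ∂_2 = (12 − 5) − 6 = 1, and the invariant factors of ∂_2 are all 1, so H_1 ≅ Z.
  H_2: rank ker ∂_2 − rank ∂_3 = (6 − 6) − 0 = 0, and there is no ∂_3, so H_2 ≅ 0.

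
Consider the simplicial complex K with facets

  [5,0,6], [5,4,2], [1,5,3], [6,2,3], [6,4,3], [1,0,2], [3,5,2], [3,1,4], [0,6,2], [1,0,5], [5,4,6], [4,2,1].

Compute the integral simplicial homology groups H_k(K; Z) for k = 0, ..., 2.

Order the vertices as 0 < 1 < 2 < 3 < 4 < 5 < 6. Listing each simplex with vertices in this order, K has dimension 2 with simplices:

  0-simplices (7): [0], [1], [2], [3], [4], [5], [6]
  1-simplices (18): [0,1], [0,2], [0,5], [0,6], [1,2], [1,3], [1,4], [1,5], [2,3], [2,4], [2,5], [2,6], [3,4], [3,5], [3,6], [4,5], [4,6], [5,6]
  2-simplices (12): [0,1,2], [0,1,5], [0,2,6], [0,5,6], [1,2,4], [1,3,4], [1,3,5], [2,3,5], [2,3,6], [2,4,5], [3,4,6], [4,5,6]

so the chain groups are C_0 ≅ Z^7, C_1 ≅ Z^18, C_2 ≅ Z^12.

The boundary map ∂_1: C_1 → C_0 sends each edge [p,q] (with p < q) to q − p.
This gives a 7×18 integer matrix of rank 6; reducing to Smith normal form yields diagonal entries (1,1,1,1,1,1).

The boundary map ∂_2: C_2 → C_1 sends each 2-simplex [p,q,r] to [q,r] − [p,r] + [p,q]. For instance
  ∂[0,1,5] = [1,5] − [0,5] + [0,1],
  ∂[0,1,2] = [1,2] − [0,2] + [0,1].
The resulting 18×12 matrix has rank 12, and its Smith normal form has invariant factors (1,1,1,1,1,1,1,1,1,1,1,2).

Computing H_k = (kernel of ∂_k) / (image of ∂_{k+1}):

  H_0: rank C_0 − rank ∂_1 = 7 − 6 = 1, and the invariant factors of ∂_1 are all 1, so H_0 ≅ Z.
  H_1: rank ker ∂_1 − rank ∂_2 = (18 − 6) − 12 = 0, and ∂_2 has invariant factor 2 > 1, so H_1 ≅ Z/2.
  H_2: rank ker ∂_2 − rank ∂_3 = (12 − 12) − 0 = 0, and there is no ∂_3, so H_2 ≅ 0.

As a check, the Euler characteristic is 7 − 18 + 12 = 1, which agrees with 1 − 0 + 0 = 1.

H_0 ≅ Z,  H_1 ≅ Z/2,  H_2 = 0.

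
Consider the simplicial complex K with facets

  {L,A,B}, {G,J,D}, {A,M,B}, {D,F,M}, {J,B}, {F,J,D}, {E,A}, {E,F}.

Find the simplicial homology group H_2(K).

Fix the vertex order A < B < D < E < F < G < J < L < M and write every simplex with vertices in increasing order. Then dim K = 2 and the simplices of K are:

  0-simplices (9): A, B, D, E, F, G, J, L, M
  1-simplices (15): AB, AE, AL, AM, BJ, BL, BM, DF, DG, DJ, DM, EF, FJ, FM, GJ
  2-simplices (5): ABL, ABM, DFJ, DFM, DGJ

Hence C_0 ≅ Z^9, C_1 ≅ Z^15, C_2 ≅ Z^5.

The boundary map ∂_1: C_1 → C_0 sends each edge [p,q] (with p < q) to q − p. For instance
  ∂AB = B − A.
The 9×15 boundary matrix has rank 8 and Smith normal form diag(1,1,1,1,1,1,1,1).

The boundary map ∂_2: C_2 → C_1 maps a triangle to the signed sum of its edges. For instance
  ∂ABM = BM − AM + AB,
  ∂ABL = BL − AL + AB.
The 15×5 boundary matrix has rank 5 and Smith normal form diag(1,1,1,1,1).

Reading off H_k = ker ∂_k / im ∂_{k+1}:

  H_2: rank ker ∂_2 − rank ∂_3 = (5 − 5) − 0 = 0, and there is no ∂_3, so H_2 ≅ 0.

H_2 = 0.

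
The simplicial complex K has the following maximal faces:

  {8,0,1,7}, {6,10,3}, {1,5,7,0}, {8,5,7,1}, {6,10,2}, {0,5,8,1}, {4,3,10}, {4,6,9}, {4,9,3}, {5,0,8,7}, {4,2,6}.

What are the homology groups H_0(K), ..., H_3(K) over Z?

We work with the vertex ordering 0 < 1 < 2 < 3 < 4 < 5 < 6 < 7 < 8 < 9 < 10. The simplices of K, each written with vertices in increasing order, are:

  0-simplices (11): [0], [1], [2], [3], [4], [5], [6], [7], [8], [9], [10]
  1-simplices (22): [0,1], [0,5], [0,7], [0,8], [1,5], [1,7], [1,8], [2,4], [2,6], [2,10], [3,4], [3,6], [3,9], [3,10], [4,6], [4,9], [4,10], [5,7], [5,8], [6,9], [6,10], [7,8]
  2-simplices (16): [0,1,5], [0,1,7], [0,1,8], [0,5,7], [0,5,8], [0,7,8], [1,5,7], [1,5,8], [1,7,8], [2,4,6], [2,6,10], [3,4,9], [3,4,10], [3,6,10], [4,6,9], [5,7,8]
  3-simplices (5): [0,1,5,7], [0,1,5,8], [0,1,7,8], [0,5,7,8], [1,5,7,8]

so the chain groups are C_0 ≅ Z^11, C_1 ≅ Z^22, C_2 ≅ Z^16, C_3 ≅ Z^5.

∂_1: C_1 → C_0 is given by ∂[p,q] = [q] − [p]. For instance
  ∂[3,6] = [6] − [3].
As a 11×22 matrix over Z this has rank 9, with invariant factors (1,1,1,1,1,1,1,1,1).

∂_2: C_2 → C_1 acts by ∂[p,q,r] = [q,r] − [p,r] + [p,q]. For instance
  ∂[0,1,8] = [1,8] − [0,8] + [0,1],
  ∂[3,6,10] = [6,10] − [3,10] + [3,6].
The 22×16 boundary matrix has rank 12 and Smith normal form diag(1,1,1,1,1,1,1,1,1,1,1,1).

Boundary ∂_3: C_3 → C_2 sends each 3-simplex σ to the alternating sum Σ_i (−1)^i (σ with its i-th vertex removed). For instance
  ∂[0,1,5,8] = [1,5,8] − [0,5,8] + [0,1,8] − [0,1,5],
  ∂[0,1,5,7] = [1,5,7] − [0,5,7] + [0,1,7] − [0,1,5].
The 16×5 boundary matrix has rank 4 and Smith normal form diag(1,1,1,1).

From H_k ≅ ker(∂_k) / im(∂_{k+1}) we obtain:

  H_0: rank C_0 − rank ∂_1 = 11 − 9 = 2, and the invariant factors of ∂_1 are all 1, so H_0 = Z^2.
  H_1: rank ker ∂_1 − rank ∂_2 = (22 − 9) − 12 = 1, and the invariant factors of ∂_2 are all 1, so H_1 = Z.
  H_2: rank ker ∂_2 − rank ∂_3 = (16 − 12) − 4 = 0, and the invariant factors of ∂_3 are all 1, so H_2 = 0.
  H_3: rank ker ∂_3 − rank ∂_4 = (5 − 4) − 0 = 1, and there is no ∂_4, so H_3 = Z.

As a check, the Euler characteristic is 11 − 22 + 16 − 5 = 0, which agrees with 2 − 1 + 0 − 1 = 0.
(K is a triangulation of the disjoint union of the cylinder S^1 x I and the 3-sphere S^3.)

H_0 = Z^2,  H_1 = Z,  H_2 = 0,  H_3 = Z.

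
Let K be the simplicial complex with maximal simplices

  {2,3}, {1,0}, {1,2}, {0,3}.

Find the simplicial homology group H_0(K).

Take the total order 0 < 1 < 2 < 3 on the vertex set. Then K (dimension 1) consists of the simplices:

  0-simplices (4): [0], [1], [2], [3]
  1-simplices (4): [0,1], [0,3], [1,2], [2,3]

so the chain groups are C_0 ≅ Z^4, C_1 ≅ Z^4.

∂_1: C_1 → C_0 sends each edge [p,q] (with p < q) to q − p.
The resulting 4×4 matrix has rank 3, and its Smith normal form has invariant factors (1,1,1).

Now H_k = ker ∂_k / im ∂_{k+1}, so:

  H_0: rank C_0 − rank ∂_1 = 4 − 3 = 1, and the invariant factors of ∂_1 are all 1, so H_0 = Z.

H_0 ≅ Z.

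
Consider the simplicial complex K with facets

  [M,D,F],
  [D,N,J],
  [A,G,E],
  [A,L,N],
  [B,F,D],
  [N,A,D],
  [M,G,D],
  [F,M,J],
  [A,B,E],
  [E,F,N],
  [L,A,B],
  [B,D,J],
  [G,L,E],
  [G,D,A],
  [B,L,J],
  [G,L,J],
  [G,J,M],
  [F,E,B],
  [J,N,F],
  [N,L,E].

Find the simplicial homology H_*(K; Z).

Order the vertices as A < B < D < E < F < G < J < L < M < N. Listing each simplex with vertices in this order, K has dimension 2 with simplices:

  0-simplices (10): A, B, D, E, F, G, J, L, M, N
  1-simplices (30): AB, AD, AE, AG, AL, AN, BD, BE, BF, BJ, BL, DF, DG, DJ, DM, DN, EF, EG, EL, EN, FJ, FM, FN, GJ, GL, GM, JL, JM, JN, LN
  2-simplices (20): ABE, ABL, ADG, ADN, AEG, ALN, BDF, BDJ, BEF, BJL, DFM, DGM, DJN, EFN, EGL, ELN, FJM, FJN, GJL, GJM

Hence C_0 ≅ Z^10, C_1 ≅ Z^30, C_2 ≅ Z^20.

Boundary ∂_1: C_1 → C_0 is given by ∂[p,q] = [q] − [p]. For instance
  ∂AL = L − A.
As a 10×30 matrix over Z this has rank 9, with invariant factors (1,1,1,1,1,1,1,1,1).

∂_2: C_2 → C_1 acts by ∂[p,q,r] = [q,r] − [p,r] + [p,q]. For instance
  ∂FJM = JM − FM + FJ,
  ∂FJN = JN − FN + FJ.
As a 30×20 matrix over Z this has rank 20, with invariant factors (1,1,1,1,1,1,1,1,1,1,1,1,1,1,1,1,1,1,1,2).

From H_k ≅ ker(∂_k) / im(∂_{k+1}) we obtain:

  H_0: rank C_0 − rank ∂_1 = 10 − 9 = 1, and the invariant factors of ∂_1 are all 1, so H_0 = Z.
  H_1: rank ker ∂_1 − rank ∂_2 = (30 − 9) − 20 = 1, and ∂_2 has invariant factor 2 > 1, so H_1 = Z × Z/2.
  H_2: rank ker ∂_2 − rank ∂_3 = (20 − 20) − 0 = 0, and there is no ∂_3, so H_2 = 0.

H_0 = Z,  H_1 = Z × Z/2,  H_2 = 0.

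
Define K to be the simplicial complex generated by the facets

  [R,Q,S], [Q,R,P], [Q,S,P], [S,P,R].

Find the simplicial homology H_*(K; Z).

Order the vertices as P < Q < R < S. Listing each simplex with vertices in this order, K has dimension 2 with simplices:

  0-simplices (4): P, Q, R, S
  1-simplices (6): PQ, PR, PS, QR, QS, RS
  2-simplices (4): PQR, PQS, PRS, QRS

giving chain groups C_0 ≅ Z^4, C_1 ≅ Z^6, C_2 ≅ Z^4.

Boundary ∂_1: C_1 → C_0 sends each edge [p,q] (with p < q) to q − p.
The 4×6 boundary matrix has rank 3 and Smith normal form diag(1,1,1).

Boundary ∂_2: C_2 → C_1 acts by ∂[p,q,r] = [q,r] − [p,r] + [p,q]. For instance
  ∂PRS = RS − PS + PR,
  ∂PQR = QR − PR + PQ.
This gives a 6×4 integer matrix of rank 3; reducing to Smith normal form yields diagonal entries (1,1,1).

Now H_k = ker ∂_k / im ∂_{k+1}, so:

  H_0: rank C_0 − rank ∂_1 = 4 − 3 = 1, and the invariant factors of ∂_1 are all 1, so H_0 = Z.
  H_1: rank ker ∂_1 − rank ∂_2 = (6 − 3) − 3 = 0, and the invariant factors of ∂_2 are all 1, so H_1 = 0.
  H_2: rank ker ∂_2 − rank ∂_3 = (4 − 3) − 0 = 1, and there is no ∂_3, so H_2 = Z.

As a check, the Euler characteristic is 4 − 6 + 4 = 2, which agrees with 1 − 0 + 1 = 2.

H_0 ≅ Z,  H_1 = 0,  H_2 ≅ Z.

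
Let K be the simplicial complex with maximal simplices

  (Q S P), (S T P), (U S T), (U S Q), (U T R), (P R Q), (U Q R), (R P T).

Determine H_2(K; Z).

H_2 ≅ Z.

Fix the vertex order P < Q < R < S < T < U and write every simplex with vertices in increasing order. Then dim K = 2 and the simplices of K are:

  0-simplices (6): P, Q, R, S, T, U
  1-simplices (12): PQ, PR, PS, PT, QR, QS, QU, RT, RU, ST, SU, TU
  2-simplices (8): PQR, PQS, PRT, PST, QRU, QSU, RTU, STU

so the chain groups are C_0 ≅ Z^6, C_1 ≅ Z^12, C_2 ≅ Z^8.

The boundary map ∂_1: C_1 → C_0 maps an edge to its endpoints' difference, ∂[p,q] = q − p. For instance
  ∂PT = T − P.
As a 6×12 matrix over Z this has rank 5, with invariant factors (1,1,1,1,1).

Boundary ∂_2: C_2 → C_1 maps a triangle to the signed sum of its edges. For instance
  ∂STU = TU − SU + ST,
  ∂PQS = QS − PS + PQ.
This gives a 12×8 integer matrix of rank 7; reducing to Smith normal form yields diagonal entries (1,1,1,1,1,1,1).

Reading off H_k = ker ∂_k / im ∂_{k+1}:

  H_2: rank ker ∂_2 − rank ∂_3 = (8 − 7) − 0 = 1, and there is no ∂_3, so H_2 ≅ Z.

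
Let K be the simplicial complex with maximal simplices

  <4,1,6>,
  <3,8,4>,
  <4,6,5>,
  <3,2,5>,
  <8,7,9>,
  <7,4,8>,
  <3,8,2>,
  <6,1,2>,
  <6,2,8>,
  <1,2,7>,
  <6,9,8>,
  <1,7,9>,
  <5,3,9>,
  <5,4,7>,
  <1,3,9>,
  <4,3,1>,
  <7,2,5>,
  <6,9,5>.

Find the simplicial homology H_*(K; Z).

Take the total order 1 < 2 < 3 < 4 < 5 < 6 < 7 < 8 < 9 on the vertex set. Then K (dimension 2) consists of the simplices:

  0-simplices (9): [1], [2], [3], [4], [5], [6], [7], [8], [9]
  1-simplices (27): (27 of them)
  2-simplices (18): [1,2,6], [1,2,7], [1,3,4], [1,3,9], [1,4,6], [1,7,9], [2,3,5], [2,3,8], [2,5,7], [2,6,8], [3,4,8], [3,5,9], [4,5,6], [4,5,7], [4,7,8], [5,6,9], [6,8,9], [7,8,9]

so the chain groups are C_0 ≅ Z^9, C_1 ≅ Z^27, C_2 ≅ Z^18.

∂_1: C_1 → C_0 maps an edge to its endpoints' difference, ∂[p,q] = q − p. For instance
  ∂[7,8] = [8] − [7].
As a 9×27 matrix over Z this has rank 8, with invariant factors (1,1,1,1,1,1,1,1).

Boundary ∂_2: C_2 → C_1 maps a triangle to the signed sum of its edges. For instance
  ∂[4,5,6] = [5,6] − [4,6] + [4,5],
  ∂[3,4,8] = [4,8] − [3,8] + [3,4].
The 27×18 boundary matrix has rank 17 and Smith normal form diag(1,1,1,1,1,1,1,1,1,1,1,1,1,1,1,1,1).

Reading off H_k = ker ∂_k / im ∂_{k+1}:

  H_0: rank C_0 − rank ∂_1 = 9 − 8 = 1, and the invariant factors of ∂_1 are all 1, so H_0 = Z.
  H_1: rank ker ∂_1 − rank ∂_2 = (27 − 8) − 17 = 2, and the invariant factors of ∂_2 are all 1, so H_1 = Z^2.
  H_2: rank ker ∂_2 − rank ∂_3 = (18 − 17) − 0 = 1, and there is no ∂_3, so H_2 = Z.

As a check, the Euler characteristic is 9 − 27 + 18 = 0, which agrees with 1 − 2 + 1 = 0.
(K is a triangulation of the torus T^2.)

H_0 = Z,  H_1 = Z^2,  H_2 = Z.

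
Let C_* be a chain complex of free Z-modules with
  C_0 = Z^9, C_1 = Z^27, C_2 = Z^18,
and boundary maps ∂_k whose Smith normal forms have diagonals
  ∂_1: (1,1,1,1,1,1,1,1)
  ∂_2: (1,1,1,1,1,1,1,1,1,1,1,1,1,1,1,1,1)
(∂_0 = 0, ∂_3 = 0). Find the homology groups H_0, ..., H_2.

H_0: b_0 = 9 − 0 − 8 = 1; torsion from ∂_1 factors > 1: none. So H_0 = Z.
H_1: b_1 = 27 − 8 − 17 = 2; torsion from ∂_2 factors > 1: none. So H_1 = Z^2.
H_2: b_2 = 18 − 17 − 0 = 1; torsion from ∂_3 factors > 1: none. So H_2 = Z.

H_0 = Z,  H_1 = Z^2,  H_2 = Z.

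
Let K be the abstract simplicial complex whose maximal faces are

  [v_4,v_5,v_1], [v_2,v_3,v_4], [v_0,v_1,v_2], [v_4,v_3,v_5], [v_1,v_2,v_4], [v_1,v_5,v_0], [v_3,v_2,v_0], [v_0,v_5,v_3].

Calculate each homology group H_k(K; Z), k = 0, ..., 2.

H_0 = Z,  H_1 = 0,  H_2 = Z.

Take the total order v_0 < v_1 < v_2 < v_3 < v_4 < v_5 on the vertex set. Then K (dimension 2) consists of the simplices:

  0-simplices (6): [v_0], [v_1], [v_2], [v_3], [v_4], [v_5]
  1-simplices (12): [v_0,v_1], [v_0,v_2], [v_0,v_3], [v_0,v_5], [v_1,v_2], [v_1,v_4], [v_1,v_5], [v_2,v_3], [v_2,v_4], [v_3,v_4], [v_3,v_5], [v_4,v_5]
  2-simplices (8): [v_0,v_1,v_2], [v_0,v_1,v_5], [v_0,v_2,v_3], [v_0,v_3,v_5], [v_1,v_2,v_4], [v_1,v_4,v_5], [v_2,v_3,v_4], [v_3,v_4,v_5]

so the chain groups are C_0 ≅ Z^6, C_1 ≅ Z^12, C_2 ≅ Z^8.

Boundary ∂_1: C_1 → C_0 is given by ∂[p,q] = [q] − [p]. For instance
  ∂[v_2,v_4] = [v_4] − [v_2].
As a 6×12 matrix over Z this has rank 5, with invariant factors (1,1,1,1,1).

∂_2: C_2 → C_1 sends each 2-simplex [p,q,r] to [q,r] − [p,r] + [p,q]. For instance
  ∂[v_3,v_4,v_5] = [v_4,v_5] − [v_3,v_5] + [v_3,v_4],
  ∂[v_0,v_1,v_2] = [v_1,v_2] − [v_0,v_2] + [v_0,v_1].
This gives a 12×8 integer matrix of rank 7; reducing to Smith normal form yields diagonal entries (1,1,1,1,1,1,1).

Now H_k = ker ∂_k / im ∂_{k+1}, so:

  H_0: rank C_0 − rank ∂_1 = 6 − 5 = 1, and the invariant factors of ∂_1 are all 1, so H_0 ≅ Z.
  H_1: rank ker ∂_1 − rank ∂_2 = (12 − 5) − 7 = 0, and the invariant factors of ∂_2 are all 1, so H_1 ≅ 0.
  H_2: rank ker ∂_2 − rank ∂_3 = (8 − 7) − 0 = 1, and there is no ∂_3, so H_2 ≅ Z.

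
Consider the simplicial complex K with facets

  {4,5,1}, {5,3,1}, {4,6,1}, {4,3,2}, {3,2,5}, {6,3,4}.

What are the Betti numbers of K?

b_0 = 1, b_1 = 1, b_2 = 0.

Order the vertices as 1 < 2 < 3 < 4 < 5 < 6. Listing each simplex with vertices in this order, K has dimension 2 with simplices:

  0-simplices (6): [1], [2], [3], [4], [5], [6]
  1-simplices (12): [1,3], [1,4], [1,5], [1,6], [2,3], [2,4], [2,5], [3,4], [3,5], [3,6], [4,5], [4,6]
  2-simplices (6): [1,3,5], [1,4,5], [1,4,6], [2,3,4], [2,3,5], [3,4,6]

so the chain groups are C_0 ≅ Z^6, C_1 ≅ Z^12, C_2 ≅ Z^6.

The boundary map ∂_1: C_1 → C_0 is given by ∂[p,q] = [q] − [p]. For instance
  ∂[4,5] = [5] − [4].
This gives a 6×12 integer matrix of rank 5; reducing to Smith normal form yields diagonal entries (1,1,1,1,1).

Boundary ∂_2: C_2 → C_1 maps a triangle to the signed sum of its edges. For instance
  ∂[1,4,5] = [4,5] − [1,5] + [1,4],
  ∂[2,3,5] = [3,5] − [2,5] + [2,3].
As a 12×6 matrix over Z this has rank 6, with invariant factors (1,1,1,1,1,1).

From H_k ≅ ker(∂_k) / im(∂_{k+1}) we obtain:

  H_0: rank C_0 − rank ∂_1 = 6 − 5 = 1, and the invariant factors of ∂_1 are all 1, so H_0 ≅ Z.
  H_1: rank ker ∂_1 − rank ∂_2 = (12 − 5) − 6 = 1, and the invariant factors of ∂_2 are all 1, so H_1 ≅ Z.
  H_2: rank ker ∂_2 − rank ∂_3 = (6 − 6) − 0 = 0, and there is no ∂_3, so H_2 ≅ 0.

As a check, the Euler characteristic is 6 − 12 + 6 = 0, which agrees with 1 − 1 + 0 = 0.

Hence the Betti numbers are b_0 = 1, b_1 = 1, b_2 = 0.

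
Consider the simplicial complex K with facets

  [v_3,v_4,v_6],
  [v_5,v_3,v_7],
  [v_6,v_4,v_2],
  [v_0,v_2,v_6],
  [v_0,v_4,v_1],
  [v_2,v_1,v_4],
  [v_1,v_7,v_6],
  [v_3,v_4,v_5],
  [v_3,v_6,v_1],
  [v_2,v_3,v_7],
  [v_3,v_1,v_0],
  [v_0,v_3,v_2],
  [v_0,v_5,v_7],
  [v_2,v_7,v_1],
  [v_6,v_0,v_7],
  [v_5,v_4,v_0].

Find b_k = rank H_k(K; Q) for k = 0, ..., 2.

b_0 = 1, b_1 = 2, b_2 = 1.

Order the vertices as v_0 < v_1 < v_2 < v_3 < v_4 < v_5 < v_6 < v_7. Listing each simplex with vertices in this order, K has dimension 2 with simplices:

  0-simplices (8): [v_0], [v_1], [v_2], [v_3], [v_4], [v_5], [v_6], [v_7]
  1-simplices (24): (24 of them)
  2-simplices (16): (16 of them)

giving chain groups C_0 ≅ Z^8, C_1 ≅ Z^24, C_2 ≅ Z^16.

The boundary map ∂_1: C_1 → C_0 is given by ∂[p,q] = [q] − [p]. For instance
  ∂[v_0,v_1] = [v_1] − [v_0].
As a 8×24 matrix over Z this has rank 7, with invariant factors (1,1,1,1,1,1,1).

∂_2: C_2 → C_1 maps a triangle to the signed sum of its edges. For instance
  ∂[v_1,v_2,v_7] = [v_2,v_7] − [v_1,v_7] + [v_1,v_2],
  ∂[v_0,v_2,v_6] = [v_2,v_6] − [v_0,v_6] + [v_0,v_2].
The resulting 24×16 matrix has rank 15, and its Smith normal form has invariant factors (1,1,1,1,1,1,1,1,1,1,1,1,1,1,1).

Now H_k = ker ∂_k / im ∂_{k+1}, so:

  H_0: rank C_0 − rank ∂_1 = 8 − 7 = 1, and the invariant factors of ∂_1 are all 1, so H_0 ≅ Z.
  H_1: rank ker ∂_1 − rank ∂_2 = (24 − 7) − 15 = 2, and the invariant factors of ∂_2 are all 1, so H_1 ≅ Z^2.
  H_2: rank ker ∂_2 − rank ∂_3 = (16 − 15) − 0 = 1, and there is no ∂_3, so H_2 ≅ Z.

As a check, the Euler characteristic is 8 − 24 + 16 = 0, which agrees with 1 − 2 + 1 = 0.
(K is a triangulation of the torus T^2.)

Hence the Betti numbers are b_0 = 1, b_1 = 2, b_2 = 1.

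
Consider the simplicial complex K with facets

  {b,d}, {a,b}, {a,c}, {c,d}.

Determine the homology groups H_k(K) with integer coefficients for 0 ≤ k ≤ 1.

Fix the vertex order a < b < c < d and write every simplex with vertices in increasing order. Then dim K = 1 and the simplices of K are:

  0-simplices (4): a, b, c, d
  1-simplices (4): ab, ac, bd, cd

giving chain groups C_0 ≅ Z^4, C_1 ≅ Z^4.

Boundary ∂_1: C_1 → C_0 maps an edge to its endpoints' difference, ∂[p,q] = q − p. For instance
  ∂ab = b − a.
This gives a 4×4 integer matrix of rank 3; reducing to Smith normal form yields diagonal entries (1,1,1).

From H_k ≅ ker(∂_k) / im(∂_{k+1}) we obtain:

  H_0: rank C_0 − rank ∂_1 = 4 − 3 = 1, and the invariant factors of ∂_1 are all 1, so H_0 ≅ Z.
  H_1: rank ker ∂_1 − rank ∂_2 = (4 − 3) − 0 = 1, and there is no ∂_2, so H_1 ≅ Z.

As a check, the Euler characteristic is 4 − 4 = 0, which agrees with 1 − 1 = 0.
(K is a triangulation of the circle S^1.)

H_0 ≅ Z,  H_1 ≅ Z.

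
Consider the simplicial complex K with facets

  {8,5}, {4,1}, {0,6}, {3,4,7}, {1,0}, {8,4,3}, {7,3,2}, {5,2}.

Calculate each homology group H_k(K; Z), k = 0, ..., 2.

H_0 = Z,  H_1 = Z,  H_2 = 0.

Order the vertices as 0 < 1 < 2 < 3 < 4 < 5 < 6 < 7 < 8. Listing each simplex with vertices in this order, K has dimension 2 with simplices:

  0-simplices (9): [0], [1], [2], [3], [4], [5], [6], [7], [8]
  1-simplices (12): [0,1], [0,6], [1,4], [2,3], [2,5], [2,7], [3,4], [3,7], [3,8], [4,7], [4,8], [5,8]
  2-simplices (3): [2,3,7], [3,4,7], [3,4,8]

Hence C_0 ≅ Z^9, C_1 ≅ Z^12, C_2 ≅ Z^3.

Boundary ∂_1: C_1 → C_0 is given by ∂[p,q] = [q] − [p]. For instance
  ∂[2,3] = [3] − [2].
As a 9×12 matrix over Z this has rank 8, with invariant factors (1,1,1,1,1,1,1,1).

∂_2: C_2 → C_1 sends each 2-simplex [p,q,r] to [q,r] − [p,r] + [p,q]. For instance
  ∂[2,3,7] = [3,7] − [2,7] + [2,3],
  ∂[3,4,7] = [4,7] − [3,7] + [3,4].
This gives a 12×3 integer matrix of rank 3; reducing to Smith normal form yields diagonal entries (1,1,1).

Computing H_k = (kernel of ∂_k) / (image of ∂_{k+1}):

  H_0: rank C_0 − rank ∂_1 = 9 − 8 = 1, and the invariant factors of ∂_1 are all 1, so H_0 ≅ Z.
  H_1: rank ker ∂_1 − rank ∂_2 = (12 − 8) − 3 = 1, and the invariant factors of ∂_2 are all 1, so H_1 ≅ Z.
  H_2: rank ker ∂_2 − rank ∂_3 = (3 − 3) − 0 = 0, and there is no ∂_3, so H_2 ≅ 0.

As a check, the Euler characteristic is 9 − 12 + 3 = 0, which agrees with 1 − 1 + 0 = 0.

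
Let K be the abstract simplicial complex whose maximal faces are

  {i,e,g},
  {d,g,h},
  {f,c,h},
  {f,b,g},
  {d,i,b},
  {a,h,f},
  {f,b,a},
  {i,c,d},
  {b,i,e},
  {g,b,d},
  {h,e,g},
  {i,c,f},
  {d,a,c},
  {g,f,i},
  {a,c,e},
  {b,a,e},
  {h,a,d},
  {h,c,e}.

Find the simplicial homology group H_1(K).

Fix the vertex order a < b < c < d < e < f < g < h < i and write every simplex with vertices in increasing order. Then dim K = 2 and the simplices of K are:

  0-simplices (9): a, b, c, d, e, f, g, h, i
  1-simplices (27): ab, ac, ad, ae, af, ah, bd, be, bf, bg, bi, cd, ce, cf, ch, ci, dg, dh, di, eg, eh, ei, fg, fh, fi, gh, gi
  2-simplices (18): abe, abf, acd, ace, adh, afh, bdg, bdi, bei, bfg, cdi, ceh, cfh, cfi, dgh, egh, egi, fgi

Hence C_0 ≅ Z^9, C_1 ≅ Z^27, C_2 ≅ Z^18.

Boundary ∂_1: C_1 → C_0 maps an edge to its endpoints' difference, ∂[p,q] = q − p. For instance
  ∂cd = d − c.
The 9×27 boundary matrix has rank 8 and Smith normal form diag(1,1,1,1,1,1,1,1).

∂_2: C_2 → C_1 maps a triangle to the signed sum of its edges. For instance
  ∂abe = be − ae + ab,
  ∂afh = fh − ah + af.
The resulting 27×18 matrix has rank 18, and its Smith normal form has invariant factors (1,1,1,1,1,1,1,1,1,1,1,1,1,1,1,1,1,2).

From H_k ≅ ker(∂_k) / im(∂_{k+1}) we obtain:

  H_1: rank ker ∂_1 − rank ∂_2 = (27 − 8) − 18 = 1, and ∂_2 has invariant factor 2 > 1, so H_1 = Z ⊕ Z/2.

H_1 = Z ⊕ Z/2.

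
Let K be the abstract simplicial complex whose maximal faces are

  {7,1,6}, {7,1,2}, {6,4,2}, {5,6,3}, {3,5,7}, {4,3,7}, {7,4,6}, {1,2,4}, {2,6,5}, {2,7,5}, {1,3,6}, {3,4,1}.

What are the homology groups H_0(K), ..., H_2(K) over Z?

K has 7 vertices, 18 edges, 12 triangles.
rank ∂_0 = 0, rank ∂_1 = 6 ⇒ b_0 = 7 − 0 − 6 = 1; all invariant factors of ∂_1 are 1 so no torsion. So H_0 = Z.
rank ∂_1 = 6, rank ∂_2 = 12 ⇒ b_1 = 18 − 6 − 12 = 0; ∂_2 has invariant factor(s) [2] giving torsion. So H_1 = Z_2.
rank ∂_2 = 12, rank ∂_3 = 0 ⇒ b_2 = 12 − 12 − 0 = 0. So H_2 = 0.

H_0 = Z,  H_1 = Z_2,  H_2 = 0.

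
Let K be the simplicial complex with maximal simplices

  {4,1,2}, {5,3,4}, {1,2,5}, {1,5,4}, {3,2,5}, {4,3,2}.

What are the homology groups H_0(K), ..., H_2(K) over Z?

H_0 ≅ Z,  H_1 = 0,  H_2 ≅ Z.

We work with the vertex ordering 1 < 2 < 3 < 4 < 5. The simplices of K, each written with vertices in increasing order, are:

  0-simplices (5): [1], [2], [3], [4], [5]
  1-simplices (9): [1,2], [1,4], [1,5], [2,3], [2,4], [2,5], [3,4], [3,5], [4,5]
  2-simplices (6): [1,2,4], [1,2,5], [1,4,5], [2,3,4], [2,3,5], [3,4,5]

Hence C_0 ≅ Z^5, C_1 ≅ Z^9, C_2 ≅ Z^6.

The boundary map ∂_1: C_1 → C_0 maps an edge to its endpoints' difference, ∂[p,q] = q − p.
The resulting 5×9 matrix has rank 4, and its Smith normal form has invariant factors (1,1,1,1).

∂_2: C_2 → C_1 maps a triangle to the signed sum of its edges. For instance
  ∂[2,3,5] = [3,5] − [2,5] + [2,3],
  ∂[1,4,5] = [4,5] − [1,5] + [1,4].
This gives a 9×6 integer matrix of rank 5; reducing to Smith normal form yields diagonal entries (1,1,1,1,1).

Now H_k = ker ∂_k / im ∂_{k+1}, so:

  H_0: rank C_0 − rank ∂_1 = 5 − 4 = 1, and the invariant factors of ∂_1 are all 1, so H_0 ≅ Z.
  H_1: rank ker ∂_1 − rank ∂_2 = (9 − 4) − 5 = 0, and the invariant factors of ∂_2 are all 1, so H_1 ≅ 0.
  H_2: rank ker ∂_2 − rank ∂_3 = (6 − 5) − 0 = 1, and there is no ∂_3, so H_2 ≅ Z.

(K is a triangulation of the 2-sphere S^2.)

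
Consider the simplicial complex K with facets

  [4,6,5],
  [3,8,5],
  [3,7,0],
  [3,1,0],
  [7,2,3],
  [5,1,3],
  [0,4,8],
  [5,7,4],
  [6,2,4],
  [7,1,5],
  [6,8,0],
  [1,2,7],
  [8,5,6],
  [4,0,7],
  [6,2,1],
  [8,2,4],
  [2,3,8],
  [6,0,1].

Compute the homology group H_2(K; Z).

Order the vertices as 0 < 1 < 2 < 3 < 4 < 5 < 6 < 7 < 8. Listing each simplex with vertices in this order, K has dimension 2 with simplices:

  0-simplices (9): [0], [1], [2], [3], [4], [5], [6], [7], [8]
  1-simplices (27): (27 of them)
  2-simplices (18): [0,1,3], [0,1,6], [0,3,7], [0,4,7], [0,4,8], [0,6,8], [1,2,6], [1,2,7], [1,3,5], [1,5,7], [2,3,7], [2,3,8], [2,4,6], [2,4,8], [3,5,8], [4,5,6], [4,5,7], [5,6,8]

giving chain groups C_0 ≅ Z^9, C_1 ≅ Z^27, C_2 ≅ Z^18.

∂_1: C_1 → C_0 sends each edge [p,q] (with p < q) to q − p. For instance
  ∂[1,2] = [2] − [1].
This gives a 9×27 integer matrix of rank 8; reducing to Smith normal form yields diagonal entries (1,1,1,1,1,1,1,1).

∂_2: C_2 → C_1 sends each 2-simplex [p,q,r] to [q,r] − [p,r] + [p,q]. For instance
  ∂[2,3,8] = [3,8] − [2,8] + [2,3],
  ∂[1,2,6] = [2,6] − [1,6] + [1,2].
The 27×18 boundary matrix has rank 18 and Smith normal form diag(1,1,1,1,1,1,1,1,1,1,1,1,1,1,1,1,1,2).

From H_k ≅ ker(∂_k) / im(∂_{k+1}) we obtain:

  H_2: rank ker ∂_2 − rank ∂_3 = (18 − 18) − 0 = 0, and there is no ∂_3, so H_2 = 0.

(K is a triangulation of the Klein bottle.)

H_2 = 0.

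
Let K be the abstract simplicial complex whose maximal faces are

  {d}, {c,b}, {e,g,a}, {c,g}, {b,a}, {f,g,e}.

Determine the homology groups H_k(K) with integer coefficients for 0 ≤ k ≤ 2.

K has 7 vertices, 8 edges, 2 triangles.
rank ∂_0 = 0, rank ∂_1 = 5 ⇒ b_0 = 7 − 0 − 5 = 2; all invariant factors of ∂_1 are 1 so no torsion. So H_0 ≅ Z^2.
rank ∂_1 = 5, rank ∂_2 = 2 ⇒ b_1 = 8 − 5 − 2 = 1; all invariant factors of ∂_2 are 1 so no torsion. So H_1 ≅ Z.
rank ∂_2 = 2, rank ∂_3 = 0 ⇒ b_2 = 2 − 2 − 0 = 0. So H_2 ≅ 0.

H_0 = Z^2,  H_1 = Z,  H_2 = 0.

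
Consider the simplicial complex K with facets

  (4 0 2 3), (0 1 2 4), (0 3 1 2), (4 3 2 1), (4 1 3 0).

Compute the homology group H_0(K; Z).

Take the total order 0 < 1 < 2 < 3 < 4 on the vertex set. Then K (dimension 3) consists of the simplices:

  0-simplices (5): [0], [1], [2], [3], [4]
  1-simplices (10): [0,1], [0,2], [0,3], [0,4], [1,2], [1,3], [1,4], [2,3], [2,4], [3,4]
  2-simplices (10): [0,1,2], [0,1,3], [0,1,4], [0,2,3], [0,2,4], [0,3,4], [1,2,3], [1,2,4], [1,3,4], [2,3,4]
  3-simplices (5): [0,1,2,3], [0,1,2,4], [0,1,3,4], [0,2,3,4], [1,2,3,4]

Hence C_0 ≅ Z^5, C_1 ≅ Z^10, C_2 ≅ Z^10, C_3 ≅ Z^5.

The boundary map ∂_1: C_1 → C_0 maps an edge to its endpoints' difference, ∂[p,q] = q − p.
This gives a 5×10 integer matrix of rank 4; reducing to Smith normal form yields diagonal entries (1,1,1,1).

∂_2: C_2 → C_1 acts by ∂[p,q,r] = [q,r] − [p,r] + [p,q]. For instance
  ∂[0,1,2] = [1,2] − [0,2] + [0,1],
  ∂[2,3,4] = [3,4] − [2,4] + [2,3].
As a 10×10 matrix over Z this has rank 6, with invariant factors (1,1,1,1,1,1).

Boundary ∂_3: C_3 → C_2 sends each 3-simplex σ to the alternating sum Σ_i (−1)^i (σ with its i-th vertex removed). For instance
  ∂[0,1,2,3] = [1,2,3] − [0,2,3] + [0,1,3] − [0,1,2],
  ∂[0,2,3,4] = [2,3,4] − [0,3,4] + [0,2,4] − [0,2,3].
As a 10×5 matrix over Z this has rank 4, with invariant factors (1,1,1,1).

Now H_k = ker ∂_k / im ∂_{k+1}, so:

  H_0: rank C_0 − rank ∂_1 = 5 − 4 = 1, and the invariant factors of ∂_1 are all 1, so H_0 ≅ Z.

(K is a triangulation of the 3-sphere S^3.)

H_0 ≅ Z.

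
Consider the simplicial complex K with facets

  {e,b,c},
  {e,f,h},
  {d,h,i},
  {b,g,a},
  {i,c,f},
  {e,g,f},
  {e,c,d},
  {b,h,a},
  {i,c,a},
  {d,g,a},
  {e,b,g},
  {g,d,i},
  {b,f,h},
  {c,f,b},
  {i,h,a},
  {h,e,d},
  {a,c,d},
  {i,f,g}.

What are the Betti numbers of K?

Take the total order a < b < c < d < e < f < g < h < i on the vertex set. Then K (dimension 2) consists of the simplices:

  0-simplices (9): a, b, c, d, e, f, g, h, i
  1-simplices (27): ab, ac, ad, ag, ah, ai, bc, be, bf, bg, bh, cd, ce, cf, ci, de, dg, dh, di, ef, eg, eh, fg, fh, fi, gi, hi
  2-simplices (18): abg, abh, acd, aci, adg, ahi, bce, bcf, beg, bfh, cde, cfi, deh, dgi, dhi, efg, efh, fgi

Hence C_0 ≅ Z^9, C_1 ≅ Z^27, C_2 ≅ Z^18.

∂_1: C_1 → C_0 maps an edge to its endpoints' difference, ∂[p,q] = q − p. For instance
  ∂cd = d − c.
The 9×27 boundary matrix has rank 8 and Smith normal form diag(1,1,1,1,1,1,1,1).

The boundary map ∂_2: C_2 → C_1 acts by ∂[p,q,r] = [q,r] − [p,r] + [p,q]. For instance
  ∂efh = fh − eh + ef,
  ∂ahi = hi − ai + ah.
The resulting 27×18 matrix has rank 18, and its Smith normal form has invariant factors (1,1,1,1,1,1,1,1,1,1,1,1,1,1,1,1,1,2).

Computing H_k = (kernel of ∂_k) / (image of ∂_{k+1}):

  H_0: rank C_0 − rank ∂_1 = 9 − 8 = 1, and the invariant factors of ∂_1 are all 1, so H_0 = Z.
  H_1: rank ker ∂_1 − rank ∂_2 = (27 − 8) − 18 = 1, and ∂_2 has invariant factor 2 > 1, so H_1 = Z × Z/2.
  H_2: rank ker ∂_2 − rank ∂_3 = (18 − 18) − 0 = 0, and there is no ∂_3, so H_2 = 0.

(K is a triangulation of the Klein bottle.)

Hence the Betti numbers are b_0 = 1, b_1 = 1, b_2 = 0.

b_0 = 1, b_1 = 1, b_2 = 0.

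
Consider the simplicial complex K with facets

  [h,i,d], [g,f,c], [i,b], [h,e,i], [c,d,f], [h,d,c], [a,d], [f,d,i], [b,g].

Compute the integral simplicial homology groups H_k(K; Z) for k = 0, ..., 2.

We work with the vertex ordering a < b < c < d < e < f < g < h < i. The simplices of K, each written with vertices in increasing order, are:

  0-simplices (9): a, b, c, d, e, f, g, h, i
  1-simplices (15): ad, bg, bi, cd, cf, cg, ch, df, dh, di, eh, ei, fg, fi, hi
  2-simplices (6): cdf, cdh, cfg, dfi, dhi, ehi

so the chain groups are C_0 ≅ Z^9, C_1 ≅ Z^15, C_2 ≅ Z^6.

Boundary ∂_1: C_1 → C_0 sends each edge [p,q] (with p < q) to q − p.
As a 9×15 matrix over Z this has rank 8, with invariant factors (1,1,1,1,1,1,1,1).

∂_2: C_2 → C_1 acts by ∂[p,q,r] = [q,r] − [p,r] + [p,q]. For instance
  ∂cfg = fg − cg + cf,
  ∂ehi = hi − ei + eh.
As a 15×6 matrix over Z this has rank 6, with invariant factors (1,1,1,1,1,1).

From H_k ≅ ker(∂_k) / im(∂_{k+1}) we obtain:

  H_0: rank C_0 − rank ∂_1 = 9 − 8 = 1, and the invariant factors of ∂_1 are all 1, so H_0 = Z.
  H_1: rank ker ∂_1 − rank ∂_2 = (15 − 8) − 6 = 1, and the invariant factors of ∂_2 are all 1, so H_1 = Z.
  H_2: rank ker ∂_2 − rank ∂_3 = (6 − 6) − 0 = 0, and there is no ∂_3, so H_2 = 0.

H_0 = Z,  H_1 = Z,  H_2 = 0.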